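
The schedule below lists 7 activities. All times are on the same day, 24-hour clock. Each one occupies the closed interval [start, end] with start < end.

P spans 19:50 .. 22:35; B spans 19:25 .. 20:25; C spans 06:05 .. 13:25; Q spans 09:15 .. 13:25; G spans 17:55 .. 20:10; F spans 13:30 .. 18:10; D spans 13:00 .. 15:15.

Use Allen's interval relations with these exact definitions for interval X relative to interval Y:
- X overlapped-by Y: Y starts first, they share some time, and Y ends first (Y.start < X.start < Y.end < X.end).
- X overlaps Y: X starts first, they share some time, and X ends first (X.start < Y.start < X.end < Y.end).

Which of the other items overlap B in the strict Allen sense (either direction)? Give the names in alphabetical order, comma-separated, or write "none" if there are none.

G, P

Target B = [19:25, 20:25].
C [06:05, 13:25] → before → no.
D [13:00, 15:15] → before → no.
F [13:30, 18:10] → before → no.
G [17:55, 20:10] → overlaps → yes.
P [19:50, 22:35] → overlapped-by → yes.
Q [09:15, 13:25] → before → no.
Result: G, P.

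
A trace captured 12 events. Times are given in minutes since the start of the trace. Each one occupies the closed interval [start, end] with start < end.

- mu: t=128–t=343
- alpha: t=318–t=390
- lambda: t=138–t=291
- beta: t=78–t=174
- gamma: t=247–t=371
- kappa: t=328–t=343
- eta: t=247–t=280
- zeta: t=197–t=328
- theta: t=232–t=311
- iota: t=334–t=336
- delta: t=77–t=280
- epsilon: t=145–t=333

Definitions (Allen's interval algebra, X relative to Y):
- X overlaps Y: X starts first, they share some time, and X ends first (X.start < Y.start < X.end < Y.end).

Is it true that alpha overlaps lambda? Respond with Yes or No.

No

alpha = [t=318, t=390], lambda = [t=138, t=291].
Actual relation of alpha to lambda: after.
Asked whether 'overlaps' holds → No.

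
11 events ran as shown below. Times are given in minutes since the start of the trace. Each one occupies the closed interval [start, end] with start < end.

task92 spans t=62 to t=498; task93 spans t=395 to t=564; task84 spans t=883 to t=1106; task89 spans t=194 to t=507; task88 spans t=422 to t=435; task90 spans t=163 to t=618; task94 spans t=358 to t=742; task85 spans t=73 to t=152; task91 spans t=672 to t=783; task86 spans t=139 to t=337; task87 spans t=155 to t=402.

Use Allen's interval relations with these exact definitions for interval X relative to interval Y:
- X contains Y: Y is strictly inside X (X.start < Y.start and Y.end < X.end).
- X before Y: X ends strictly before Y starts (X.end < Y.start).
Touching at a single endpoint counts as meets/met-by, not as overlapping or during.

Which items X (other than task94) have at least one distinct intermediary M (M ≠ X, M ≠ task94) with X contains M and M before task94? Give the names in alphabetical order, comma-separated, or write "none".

Target task94 = [t=358, t=742].
Intermediaries M with M before task94: task85, task86.
Via task85 — items with X contains task85: task92.
Via task86 — items with X contains task86: task92.
Union: task92.

task92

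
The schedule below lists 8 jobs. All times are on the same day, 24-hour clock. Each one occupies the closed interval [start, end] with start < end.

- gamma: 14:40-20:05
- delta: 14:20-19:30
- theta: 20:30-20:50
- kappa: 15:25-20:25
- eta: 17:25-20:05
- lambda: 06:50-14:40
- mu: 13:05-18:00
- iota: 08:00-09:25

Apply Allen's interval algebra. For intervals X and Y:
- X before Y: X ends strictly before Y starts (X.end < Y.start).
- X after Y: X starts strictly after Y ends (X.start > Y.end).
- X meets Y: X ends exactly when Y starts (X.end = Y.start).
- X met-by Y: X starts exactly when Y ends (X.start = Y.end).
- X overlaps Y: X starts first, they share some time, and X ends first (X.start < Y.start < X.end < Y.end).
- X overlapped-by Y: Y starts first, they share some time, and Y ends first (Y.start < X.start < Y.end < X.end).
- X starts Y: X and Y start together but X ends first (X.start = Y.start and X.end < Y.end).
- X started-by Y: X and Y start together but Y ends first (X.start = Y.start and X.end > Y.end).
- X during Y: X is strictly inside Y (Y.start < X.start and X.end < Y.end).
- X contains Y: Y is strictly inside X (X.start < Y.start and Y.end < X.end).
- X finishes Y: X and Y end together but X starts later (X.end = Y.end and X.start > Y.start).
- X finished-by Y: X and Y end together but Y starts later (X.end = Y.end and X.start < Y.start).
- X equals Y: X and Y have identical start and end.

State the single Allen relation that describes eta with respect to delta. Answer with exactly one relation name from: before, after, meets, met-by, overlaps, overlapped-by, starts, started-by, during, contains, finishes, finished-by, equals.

overlapped-by

eta = [17:25, 20:05]; delta = [14:20, 19:30].
Compare endpoints: eta.start > delta.start, eta.start < delta.end, eta.end > delta.start, eta.end > delta.end.
That pattern is 'overlapped-by'.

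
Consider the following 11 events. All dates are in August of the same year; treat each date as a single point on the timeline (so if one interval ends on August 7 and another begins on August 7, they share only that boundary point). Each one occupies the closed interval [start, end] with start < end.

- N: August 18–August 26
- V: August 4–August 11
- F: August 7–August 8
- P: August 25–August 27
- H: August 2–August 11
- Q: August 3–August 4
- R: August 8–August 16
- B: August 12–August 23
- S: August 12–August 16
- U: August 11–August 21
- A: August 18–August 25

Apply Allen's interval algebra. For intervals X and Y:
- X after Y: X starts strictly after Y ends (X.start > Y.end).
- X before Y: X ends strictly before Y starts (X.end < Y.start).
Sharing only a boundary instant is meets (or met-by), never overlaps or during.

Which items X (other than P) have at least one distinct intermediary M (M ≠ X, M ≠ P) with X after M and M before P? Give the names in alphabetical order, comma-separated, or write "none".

A, B, F, N, R, S, U

Target P = [August 25, August 27].
Intermediaries M with M before P: B, F, H, Q, R, S, U, V.
Via B — items with X after B: none.
Via F — items with X after F: A, B, N, S, U.
Via H — items with X after H: A, B, N, S.
Via Q — items with X after Q: A, B, F, N, R, S, U.
Via R — items with X after R: A, N.
Via S — items with X after S: A, N.
Via U — items with X after U: none.
Via V — items with X after V: A, B, N, S.
Union: A, B, F, N, R, S, U.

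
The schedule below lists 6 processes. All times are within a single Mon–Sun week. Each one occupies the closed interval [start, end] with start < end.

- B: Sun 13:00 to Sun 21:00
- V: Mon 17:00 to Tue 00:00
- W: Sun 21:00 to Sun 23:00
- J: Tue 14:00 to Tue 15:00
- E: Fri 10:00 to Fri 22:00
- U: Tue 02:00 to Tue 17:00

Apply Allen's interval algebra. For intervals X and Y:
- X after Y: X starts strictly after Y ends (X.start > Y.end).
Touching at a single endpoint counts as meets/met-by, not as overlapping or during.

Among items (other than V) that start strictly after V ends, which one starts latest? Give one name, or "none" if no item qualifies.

W

Target V = [Mon 17:00, Tue 00:00].
B [Sun 13:00, Sun 21:00] → after → candidate.
E [Fri 10:00, Fri 22:00] → after → candidate.
J [Tue 14:00, Tue 15:00] → after → candidate.
U [Tue 02:00, Tue 17:00] → after → candidate.
W [Sun 21:00, Sun 23:00] → after → candidate.
Among candidates, latest start is Sun 21:00 → W.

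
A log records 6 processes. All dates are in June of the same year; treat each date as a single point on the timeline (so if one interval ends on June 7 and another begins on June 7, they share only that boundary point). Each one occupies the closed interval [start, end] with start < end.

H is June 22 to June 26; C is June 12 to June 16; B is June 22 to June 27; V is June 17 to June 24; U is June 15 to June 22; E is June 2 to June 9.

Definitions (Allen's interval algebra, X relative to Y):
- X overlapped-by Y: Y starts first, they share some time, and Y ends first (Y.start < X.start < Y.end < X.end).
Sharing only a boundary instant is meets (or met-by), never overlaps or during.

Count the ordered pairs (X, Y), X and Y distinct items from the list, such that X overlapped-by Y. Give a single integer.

Checking all 30 ordered pairs for relation 'overlapped-by'; matching pairs in alphabetical order:
(B, V): B overlapped-by V ✓
(H, V): H overlapped-by V ✓
(U, C): U overlapped-by C ✓
(V, U): V overlapped-by U ✓
Count: 4.

4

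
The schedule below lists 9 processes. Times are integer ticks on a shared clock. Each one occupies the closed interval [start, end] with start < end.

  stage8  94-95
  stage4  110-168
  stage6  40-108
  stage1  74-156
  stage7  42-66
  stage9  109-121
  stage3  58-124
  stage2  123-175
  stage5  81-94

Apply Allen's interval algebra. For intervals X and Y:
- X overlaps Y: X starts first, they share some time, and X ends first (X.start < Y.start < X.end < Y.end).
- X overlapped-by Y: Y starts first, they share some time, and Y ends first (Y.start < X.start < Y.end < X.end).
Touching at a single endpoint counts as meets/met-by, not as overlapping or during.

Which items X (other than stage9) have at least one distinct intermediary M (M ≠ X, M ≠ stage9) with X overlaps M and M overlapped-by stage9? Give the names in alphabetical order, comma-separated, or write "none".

stage1, stage3

Target stage9 = [109, 121].
Intermediaries M with M overlapped-by stage9: stage4.
Via stage4 — items with X overlaps stage4: stage1, stage3.
Union: stage1, stage3.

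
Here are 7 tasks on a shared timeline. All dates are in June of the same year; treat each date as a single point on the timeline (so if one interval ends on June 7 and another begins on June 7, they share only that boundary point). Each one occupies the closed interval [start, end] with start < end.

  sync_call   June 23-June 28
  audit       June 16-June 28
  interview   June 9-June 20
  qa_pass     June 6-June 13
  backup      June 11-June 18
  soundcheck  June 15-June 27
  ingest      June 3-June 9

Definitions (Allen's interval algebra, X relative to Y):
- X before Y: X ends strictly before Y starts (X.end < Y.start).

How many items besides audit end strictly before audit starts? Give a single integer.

Target audit = [June 16, June 28].
backup [June 11, June 18] → overlaps → no.
ingest [June 3, June 9] → before → counts.
interview [June 9, June 20] → overlaps → no.
qa_pass [June 6, June 13] → before → counts.
soundcheck [June 15, June 27] → overlaps → no.
sync_call [June 23, June 28] → finishes → no.
Total: 2.

2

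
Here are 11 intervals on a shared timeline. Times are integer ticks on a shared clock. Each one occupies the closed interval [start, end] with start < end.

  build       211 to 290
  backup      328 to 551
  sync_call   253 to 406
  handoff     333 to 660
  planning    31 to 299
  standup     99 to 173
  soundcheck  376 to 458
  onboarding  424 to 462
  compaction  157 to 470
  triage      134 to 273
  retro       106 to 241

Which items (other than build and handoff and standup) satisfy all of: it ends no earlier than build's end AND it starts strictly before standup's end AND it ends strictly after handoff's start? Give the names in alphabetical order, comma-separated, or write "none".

compaction

Conditions: its end is no earlier than build's end (X.end >= 290) AND its start is strictly before standup's end (X.start < 173) AND its end is strictly after handoff's start (X.end > 333).
backup: end 551 >= 290? ✓; start 328 < 173? ✗; end 551 > 333? ✓ → no.
compaction: end 470 >= 290? ✓; start 157 < 173? ✓; end 470 > 333? ✓ → yes.
onboarding: end 462 >= 290? ✓; start 424 < 173? ✗; end 462 > 333? ✓ → no.
planning: end 299 >= 290? ✓; start 31 < 173? ✓; end 299 > 333? ✗ → no.
retro: end 241 >= 290? ✗; start 106 < 173? ✓; end 241 > 333? ✗ → no.
soundcheck: end 458 >= 290? ✓; start 376 < 173? ✗; end 458 > 333? ✓ → no.
sync_call: end 406 >= 290? ✓; start 253 < 173? ✗; end 406 > 333? ✓ → no.
triage: end 273 >= 290? ✗; start 134 < 173? ✓; end 273 > 333? ✗ → no.
Result: compaction.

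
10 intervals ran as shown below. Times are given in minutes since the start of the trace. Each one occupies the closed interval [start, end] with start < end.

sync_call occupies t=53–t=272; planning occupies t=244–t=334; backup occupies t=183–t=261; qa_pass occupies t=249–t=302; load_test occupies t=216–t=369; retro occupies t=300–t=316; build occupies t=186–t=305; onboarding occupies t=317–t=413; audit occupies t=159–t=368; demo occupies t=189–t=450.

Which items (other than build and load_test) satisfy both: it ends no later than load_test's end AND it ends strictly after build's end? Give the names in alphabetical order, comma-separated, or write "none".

audit, planning, retro

Conditions: its end is no later than load_test's end (X.end <= t=369) AND its end is strictly after build's end (X.end > t=305).
audit: end t=368 <= t=369? ✓; end t=368 > t=305? ✓ → yes.
backup: end t=261 <= t=369? ✓; end t=261 > t=305? ✗ → no.
demo: end t=450 <= t=369? ✗; end t=450 > t=305? ✓ → no.
onboarding: end t=413 <= t=369? ✗; end t=413 > t=305? ✓ → no.
planning: end t=334 <= t=369? ✓; end t=334 > t=305? ✓ → yes.
qa_pass: end t=302 <= t=369? ✓; end t=302 > t=305? ✗ → no.
retro: end t=316 <= t=369? ✓; end t=316 > t=305? ✓ → yes.
sync_call: end t=272 <= t=369? ✓; end t=272 > t=305? ✗ → no.
Result: audit, planning, retro.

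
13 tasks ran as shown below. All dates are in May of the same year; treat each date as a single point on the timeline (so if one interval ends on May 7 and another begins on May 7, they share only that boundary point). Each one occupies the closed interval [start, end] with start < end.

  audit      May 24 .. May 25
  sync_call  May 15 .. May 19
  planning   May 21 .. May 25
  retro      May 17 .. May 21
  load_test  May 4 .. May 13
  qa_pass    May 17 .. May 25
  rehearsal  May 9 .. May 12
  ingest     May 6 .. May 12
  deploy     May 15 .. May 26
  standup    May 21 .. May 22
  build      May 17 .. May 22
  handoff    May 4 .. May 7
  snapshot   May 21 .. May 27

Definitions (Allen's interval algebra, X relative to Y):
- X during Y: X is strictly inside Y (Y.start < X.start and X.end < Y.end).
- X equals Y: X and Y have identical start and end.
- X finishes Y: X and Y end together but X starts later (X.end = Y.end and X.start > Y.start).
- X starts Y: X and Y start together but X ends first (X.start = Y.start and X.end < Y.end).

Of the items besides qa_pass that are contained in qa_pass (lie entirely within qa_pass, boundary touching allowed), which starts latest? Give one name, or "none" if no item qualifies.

Target qa_pass = [May 17, May 25].
audit [May 24, May 25] → finishes → candidate.
build [May 17, May 22] → starts → candidate.
deploy [May 15, May 26] → contains → excluded.
handoff [May 4, May 7] → before → excluded.
ingest [May 6, May 12] → before → excluded.
load_test [May 4, May 13] → before → excluded.
planning [May 21, May 25] → finishes → candidate.
rehearsal [May 9, May 12] → before → excluded.
retro [May 17, May 21] → starts → candidate.
snapshot [May 21, May 27] → overlapped-by → excluded.
standup [May 21, May 22] → during → candidate.
sync_call [May 15, May 19] → overlaps → excluded.
Among candidates, latest start is May 24 → audit.

audit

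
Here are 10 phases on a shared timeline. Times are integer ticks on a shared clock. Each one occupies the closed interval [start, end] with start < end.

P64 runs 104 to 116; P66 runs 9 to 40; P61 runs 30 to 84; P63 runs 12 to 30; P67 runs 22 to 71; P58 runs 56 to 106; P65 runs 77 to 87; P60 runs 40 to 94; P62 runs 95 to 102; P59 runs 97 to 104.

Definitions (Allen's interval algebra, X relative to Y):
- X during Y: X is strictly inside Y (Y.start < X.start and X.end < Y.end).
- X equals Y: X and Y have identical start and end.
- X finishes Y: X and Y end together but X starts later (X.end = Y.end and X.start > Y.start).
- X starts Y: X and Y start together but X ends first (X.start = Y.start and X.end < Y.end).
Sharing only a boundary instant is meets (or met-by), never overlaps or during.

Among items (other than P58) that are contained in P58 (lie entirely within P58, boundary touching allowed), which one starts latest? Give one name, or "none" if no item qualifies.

P59

Target P58 = [56, 106].
P59 [97, 104] → during → candidate.
P60 [40, 94] → overlaps → excluded.
P61 [30, 84] → overlaps → excluded.
P62 [95, 102] → during → candidate.
P63 [12, 30] → before → excluded.
P64 [104, 116] → overlapped-by → excluded.
P65 [77, 87] → during → candidate.
P66 [9, 40] → before → excluded.
P67 [22, 71] → overlaps → excluded.
Among candidates, latest start is 97 → P59.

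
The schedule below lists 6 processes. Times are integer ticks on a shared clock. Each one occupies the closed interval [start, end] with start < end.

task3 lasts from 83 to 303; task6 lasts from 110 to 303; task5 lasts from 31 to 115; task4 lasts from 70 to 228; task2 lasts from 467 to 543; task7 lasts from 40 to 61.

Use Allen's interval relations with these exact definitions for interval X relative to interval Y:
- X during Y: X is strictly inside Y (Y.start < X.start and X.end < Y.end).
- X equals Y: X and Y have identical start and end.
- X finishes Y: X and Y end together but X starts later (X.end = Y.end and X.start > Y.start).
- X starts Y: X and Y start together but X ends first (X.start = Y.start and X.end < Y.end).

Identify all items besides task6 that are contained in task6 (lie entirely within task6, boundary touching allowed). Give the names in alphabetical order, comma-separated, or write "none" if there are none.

Target task6 = [110, 303].
task2 [467, 543] → after → no.
task3 [83, 303] → finished-by → no.
task4 [70, 228] → overlaps → no.
task5 [31, 115] → overlaps → no.
task7 [40, 61] → before → no.
Result: none.

none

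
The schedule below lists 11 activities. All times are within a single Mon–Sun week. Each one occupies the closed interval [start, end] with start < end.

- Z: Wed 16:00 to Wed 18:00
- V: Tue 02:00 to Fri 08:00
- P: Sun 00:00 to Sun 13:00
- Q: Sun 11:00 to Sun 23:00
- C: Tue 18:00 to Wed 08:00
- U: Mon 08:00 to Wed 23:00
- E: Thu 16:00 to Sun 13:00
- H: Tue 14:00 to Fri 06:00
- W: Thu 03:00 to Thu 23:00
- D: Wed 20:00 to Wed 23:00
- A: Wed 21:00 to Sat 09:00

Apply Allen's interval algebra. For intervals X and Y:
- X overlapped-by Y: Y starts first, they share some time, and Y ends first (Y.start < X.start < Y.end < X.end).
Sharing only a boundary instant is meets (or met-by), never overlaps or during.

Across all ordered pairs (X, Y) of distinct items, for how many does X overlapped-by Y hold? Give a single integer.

Checking all 110 ordered pairs for relation 'overlapped-by'; matching pairs in alphabetical order:
(A, D): A overlapped-by D ✓
(A, H): A overlapped-by H ✓
(A, U): A overlapped-by U ✓
(A, V): A overlapped-by V ✓
(E, A): E overlapped-by A ✓
(E, H): E overlapped-by H ✓
(E, V): E overlapped-by V ✓
(E, W): E overlapped-by W ✓
(H, U): H overlapped-by U ✓
(Q, E): Q overlapped-by E ✓
(Q, P): Q overlapped-by P ✓
(V, U): V overlapped-by U ✓
Count: 12.

12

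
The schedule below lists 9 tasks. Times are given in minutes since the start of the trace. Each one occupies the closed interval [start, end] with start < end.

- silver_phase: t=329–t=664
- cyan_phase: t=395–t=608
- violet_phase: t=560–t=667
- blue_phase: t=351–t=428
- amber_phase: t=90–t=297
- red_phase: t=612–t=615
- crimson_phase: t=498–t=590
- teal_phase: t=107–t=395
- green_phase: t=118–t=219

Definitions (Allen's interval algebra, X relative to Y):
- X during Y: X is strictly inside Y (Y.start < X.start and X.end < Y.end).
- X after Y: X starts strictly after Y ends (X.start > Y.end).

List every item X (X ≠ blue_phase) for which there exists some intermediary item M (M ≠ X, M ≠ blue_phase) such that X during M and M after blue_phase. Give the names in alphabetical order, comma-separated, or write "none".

Target blue_phase = [t=351, t=428].
Intermediaries M with M after blue_phase: crimson_phase, red_phase, violet_phase.
Via crimson_phase — items with X during crimson_phase: none.
Via red_phase — items with X during red_phase: none.
Via violet_phase — items with X during violet_phase: red_phase.
Union: red_phase.

red_phase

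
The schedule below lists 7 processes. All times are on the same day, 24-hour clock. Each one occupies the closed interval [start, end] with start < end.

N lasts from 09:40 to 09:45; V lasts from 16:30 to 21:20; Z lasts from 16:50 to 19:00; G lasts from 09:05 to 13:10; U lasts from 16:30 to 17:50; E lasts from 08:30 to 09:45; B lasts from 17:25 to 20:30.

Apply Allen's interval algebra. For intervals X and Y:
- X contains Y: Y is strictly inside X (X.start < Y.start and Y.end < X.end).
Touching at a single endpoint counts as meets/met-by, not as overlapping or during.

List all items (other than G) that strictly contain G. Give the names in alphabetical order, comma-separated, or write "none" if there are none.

none

Target G = [09:05, 13:10].
B [17:25, 20:30] → after → no.
E [08:30, 09:45] → overlaps → no.
N [09:40, 09:45] → during → no.
U [16:30, 17:50] → after → no.
V [16:30, 21:20] → after → no.
Z [16:50, 19:00] → after → no.
Result: none.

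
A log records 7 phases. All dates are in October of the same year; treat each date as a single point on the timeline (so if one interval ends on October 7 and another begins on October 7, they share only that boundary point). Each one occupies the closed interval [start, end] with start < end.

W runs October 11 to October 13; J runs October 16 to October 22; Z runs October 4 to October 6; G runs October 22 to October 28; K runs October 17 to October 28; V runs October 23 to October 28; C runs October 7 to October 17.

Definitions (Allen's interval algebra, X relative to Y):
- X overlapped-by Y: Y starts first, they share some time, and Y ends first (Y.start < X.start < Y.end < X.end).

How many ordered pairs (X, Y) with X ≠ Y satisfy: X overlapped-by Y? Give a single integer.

2

Checking all 42 ordered pairs for relation 'overlapped-by'; matching pairs in alphabetical order:
(J, C): J overlapped-by C ✓
(K, J): K overlapped-by J ✓
Count: 2.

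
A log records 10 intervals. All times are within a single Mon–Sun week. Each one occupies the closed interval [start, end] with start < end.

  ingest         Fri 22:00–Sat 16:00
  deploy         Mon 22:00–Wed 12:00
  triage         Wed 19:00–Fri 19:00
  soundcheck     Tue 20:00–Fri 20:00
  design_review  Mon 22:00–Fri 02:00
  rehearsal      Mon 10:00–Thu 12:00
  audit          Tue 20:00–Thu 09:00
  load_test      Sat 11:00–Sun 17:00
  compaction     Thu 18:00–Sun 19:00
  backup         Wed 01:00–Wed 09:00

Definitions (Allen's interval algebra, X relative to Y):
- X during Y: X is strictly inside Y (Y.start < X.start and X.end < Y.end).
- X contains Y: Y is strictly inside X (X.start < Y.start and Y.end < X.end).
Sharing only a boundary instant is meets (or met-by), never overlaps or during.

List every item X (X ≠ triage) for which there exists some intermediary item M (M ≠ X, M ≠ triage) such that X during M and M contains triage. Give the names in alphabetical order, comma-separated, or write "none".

Target triage = [Wed 19:00, Fri 19:00].
Intermediaries M with M contains triage: soundcheck.
Via soundcheck — items with X during soundcheck: backup.
Union: backup.

backup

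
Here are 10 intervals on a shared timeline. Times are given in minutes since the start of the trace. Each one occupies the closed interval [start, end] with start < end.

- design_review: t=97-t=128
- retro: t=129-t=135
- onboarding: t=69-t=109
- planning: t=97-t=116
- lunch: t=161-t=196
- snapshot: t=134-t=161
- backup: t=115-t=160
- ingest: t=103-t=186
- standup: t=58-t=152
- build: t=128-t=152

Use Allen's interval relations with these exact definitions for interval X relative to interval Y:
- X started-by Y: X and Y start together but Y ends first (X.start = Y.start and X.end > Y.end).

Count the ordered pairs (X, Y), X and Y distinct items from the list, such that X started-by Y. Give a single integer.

Checking all 90 ordered pairs for relation 'started-by'; matching pairs in alphabetical order:
(design_review, planning): design_review started-by planning ✓
Count: 1.

1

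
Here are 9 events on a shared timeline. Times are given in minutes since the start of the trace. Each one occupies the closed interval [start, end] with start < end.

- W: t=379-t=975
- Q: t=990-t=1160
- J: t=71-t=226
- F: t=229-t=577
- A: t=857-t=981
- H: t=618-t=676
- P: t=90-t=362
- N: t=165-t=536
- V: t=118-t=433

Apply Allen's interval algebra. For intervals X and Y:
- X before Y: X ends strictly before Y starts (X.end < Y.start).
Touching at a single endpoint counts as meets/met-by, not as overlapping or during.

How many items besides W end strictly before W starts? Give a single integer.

Target W = [t=379, t=975].
A [t=857, t=981] → overlapped-by → no.
F [t=229, t=577] → overlaps → no.
H [t=618, t=676] → during → no.
J [t=71, t=226] → before → counts.
N [t=165, t=536] → overlaps → no.
P [t=90, t=362] → before → counts.
Q [t=990, t=1160] → after → no.
V [t=118, t=433] → overlaps → no.
Total: 2.

2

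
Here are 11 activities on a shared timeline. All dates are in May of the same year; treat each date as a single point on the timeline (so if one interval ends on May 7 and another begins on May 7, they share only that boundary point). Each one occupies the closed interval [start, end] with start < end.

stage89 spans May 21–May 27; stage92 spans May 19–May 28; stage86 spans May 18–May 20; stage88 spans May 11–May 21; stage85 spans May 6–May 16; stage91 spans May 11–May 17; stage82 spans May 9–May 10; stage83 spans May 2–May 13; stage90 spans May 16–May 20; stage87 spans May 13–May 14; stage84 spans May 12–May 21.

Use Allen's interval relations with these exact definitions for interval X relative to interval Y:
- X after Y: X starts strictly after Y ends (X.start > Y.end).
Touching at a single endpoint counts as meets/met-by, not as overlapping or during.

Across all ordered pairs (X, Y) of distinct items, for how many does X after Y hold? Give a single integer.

24

Checking all 110 ordered pairs for relation 'after'; matching pairs in alphabetical order:
(stage84, stage82): stage84 after stage82 ✓
(stage86, stage82): stage86 after stage82 ✓
(stage86, stage83): stage86 after stage83 ✓
(stage86, stage85): stage86 after stage85 ✓
(stage86, stage87): stage86 after stage87 ✓
(stage86, stage91): stage86 after stage91 ✓
(stage87, stage82): stage87 after stage82 ✓
(stage88, stage82): stage88 after stage82 ✓
(stage89, stage82): stage89 after stage82 ✓
(stage89, stage83): stage89 after stage83 ✓
(stage89, stage85): stage89 after stage85 ✓
(stage89, stage86): stage89 after stage86 ✓
(stage89, stage87): stage89 after stage87 ✓
(stage89, stage90): stage89 after stage90 ✓
(stage89, stage91): stage89 after stage91 ✓
(stage90, stage82): stage90 after stage82 ✓
(stage90, stage83): stage90 after stage83 ✓
(stage90, stage87): stage90 after stage87 ✓
(stage91, stage82): stage91 after stage82 ✓
(stage92, stage82): stage92 after stage82 ✓
(stage92, stage83): stage92 after stage83 ✓
(stage92, stage85): stage92 after stage85 ✓
(stage92, stage87): stage92 after stage87 ✓
(stage92, stage91): stage92 after stage91 ✓
Count: 24.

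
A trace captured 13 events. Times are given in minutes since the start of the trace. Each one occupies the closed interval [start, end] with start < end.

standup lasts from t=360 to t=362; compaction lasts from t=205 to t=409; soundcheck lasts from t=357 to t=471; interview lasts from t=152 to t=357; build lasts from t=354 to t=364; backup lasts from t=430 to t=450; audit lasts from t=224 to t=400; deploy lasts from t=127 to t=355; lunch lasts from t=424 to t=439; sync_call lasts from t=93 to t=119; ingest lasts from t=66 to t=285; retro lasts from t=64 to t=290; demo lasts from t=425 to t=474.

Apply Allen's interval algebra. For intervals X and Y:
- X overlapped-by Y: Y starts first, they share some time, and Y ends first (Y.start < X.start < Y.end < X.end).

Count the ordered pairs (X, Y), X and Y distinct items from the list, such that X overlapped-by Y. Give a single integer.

Checking all 156 ordered pairs for relation 'overlapped-by'; matching pairs in alphabetical order:
(audit, deploy): audit overlapped-by deploy ✓
(audit, ingest): audit overlapped-by ingest ✓
(audit, interview): audit overlapped-by interview ✓
(audit, retro): audit overlapped-by retro ✓
(backup, lunch): backup overlapped-by lunch ✓
(build, deploy): build overlapped-by deploy ✓
(build, interview): build overlapped-by interview ✓
(compaction, deploy): compaction overlapped-by deploy ✓
(compaction, ingest): compaction overlapped-by ingest ✓
(compaction, interview): compaction overlapped-by interview ✓
(compaction, retro): compaction overlapped-by retro ✓
(demo, lunch): demo overlapped-by lunch ✓
(demo, soundcheck): demo overlapped-by soundcheck ✓
(deploy, ingest): deploy overlapped-by ingest ✓
(deploy, retro): deploy overlapped-by retro ✓
(interview, deploy): interview overlapped-by deploy ✓
(interview, ingest): interview overlapped-by ingest ✓
(interview, retro): interview overlapped-by retro ✓
(soundcheck, audit): soundcheck overlapped-by audit ✓
(soundcheck, build): soundcheck overlapped-by build ✓
(soundcheck, compaction): soundcheck overlapped-by compaction ✓
Count: 21.

21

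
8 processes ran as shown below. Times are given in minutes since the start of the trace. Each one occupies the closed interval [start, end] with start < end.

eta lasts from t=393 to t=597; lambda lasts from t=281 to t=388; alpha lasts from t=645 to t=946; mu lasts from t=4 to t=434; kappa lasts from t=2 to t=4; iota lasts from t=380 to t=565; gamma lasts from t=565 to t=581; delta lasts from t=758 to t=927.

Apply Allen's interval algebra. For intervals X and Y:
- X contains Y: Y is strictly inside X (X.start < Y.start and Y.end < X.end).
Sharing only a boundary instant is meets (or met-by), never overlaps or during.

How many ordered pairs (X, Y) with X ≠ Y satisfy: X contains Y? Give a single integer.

Checking all 56 ordered pairs for relation 'contains'; matching pairs in alphabetical order:
(alpha, delta): alpha contains delta ✓
(eta, gamma): eta contains gamma ✓
(mu, lambda): mu contains lambda ✓
Count: 3.

3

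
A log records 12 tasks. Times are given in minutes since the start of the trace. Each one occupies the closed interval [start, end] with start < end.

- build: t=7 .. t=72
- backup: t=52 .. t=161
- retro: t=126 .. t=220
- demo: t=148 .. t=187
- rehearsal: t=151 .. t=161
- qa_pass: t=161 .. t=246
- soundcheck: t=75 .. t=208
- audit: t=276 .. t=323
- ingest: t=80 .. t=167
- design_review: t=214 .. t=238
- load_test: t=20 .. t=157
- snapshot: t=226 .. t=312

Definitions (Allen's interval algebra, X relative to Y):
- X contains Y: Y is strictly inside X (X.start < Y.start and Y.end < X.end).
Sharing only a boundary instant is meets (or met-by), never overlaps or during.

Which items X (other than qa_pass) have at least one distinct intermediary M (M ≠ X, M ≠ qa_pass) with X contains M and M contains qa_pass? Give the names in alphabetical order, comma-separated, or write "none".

none

Target qa_pass = [t=161, t=246].
Intermediaries M with M contains qa_pass: none.
Union: none.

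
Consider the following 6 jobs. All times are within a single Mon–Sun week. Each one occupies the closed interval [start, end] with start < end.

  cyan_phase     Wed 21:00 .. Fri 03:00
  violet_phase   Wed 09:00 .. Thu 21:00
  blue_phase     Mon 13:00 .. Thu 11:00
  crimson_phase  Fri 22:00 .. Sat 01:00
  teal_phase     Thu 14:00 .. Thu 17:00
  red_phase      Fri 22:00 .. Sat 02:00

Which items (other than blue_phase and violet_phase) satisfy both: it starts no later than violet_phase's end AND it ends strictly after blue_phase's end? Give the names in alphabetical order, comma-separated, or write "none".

cyan_phase, teal_phase

Conditions: its start is no later than violet_phase's end (X.start <= Thu 21:00) AND its end is strictly after blue_phase's end (X.end > Thu 11:00).
crimson_phase: start Fri 22:00 <= Thu 21:00? ✗; end Sat 01:00 > Thu 11:00? ✓ → no.
cyan_phase: start Wed 21:00 <= Thu 21:00? ✓; end Fri 03:00 > Thu 11:00? ✓ → yes.
red_phase: start Fri 22:00 <= Thu 21:00? ✗; end Sat 02:00 > Thu 11:00? ✓ → no.
teal_phase: start Thu 14:00 <= Thu 21:00? ✓; end Thu 17:00 > Thu 11:00? ✓ → yes.
Result: cyan_phase, teal_phase.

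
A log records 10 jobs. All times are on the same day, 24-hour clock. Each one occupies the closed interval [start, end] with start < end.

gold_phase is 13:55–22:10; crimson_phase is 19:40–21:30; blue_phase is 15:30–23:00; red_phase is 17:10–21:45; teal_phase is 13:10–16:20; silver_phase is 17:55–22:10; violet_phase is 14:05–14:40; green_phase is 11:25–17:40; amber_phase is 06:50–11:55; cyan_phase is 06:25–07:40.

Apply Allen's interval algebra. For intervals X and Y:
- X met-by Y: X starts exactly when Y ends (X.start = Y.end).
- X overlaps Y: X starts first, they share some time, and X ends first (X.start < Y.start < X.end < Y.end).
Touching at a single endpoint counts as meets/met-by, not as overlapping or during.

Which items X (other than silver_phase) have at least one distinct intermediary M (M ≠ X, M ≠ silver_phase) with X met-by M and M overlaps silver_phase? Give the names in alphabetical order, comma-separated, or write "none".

Target silver_phase = [17:55, 22:10].
Intermediaries M with M overlaps silver_phase: red_phase.
Via red_phase — items with X met-by red_phase: none.
Union: none.

none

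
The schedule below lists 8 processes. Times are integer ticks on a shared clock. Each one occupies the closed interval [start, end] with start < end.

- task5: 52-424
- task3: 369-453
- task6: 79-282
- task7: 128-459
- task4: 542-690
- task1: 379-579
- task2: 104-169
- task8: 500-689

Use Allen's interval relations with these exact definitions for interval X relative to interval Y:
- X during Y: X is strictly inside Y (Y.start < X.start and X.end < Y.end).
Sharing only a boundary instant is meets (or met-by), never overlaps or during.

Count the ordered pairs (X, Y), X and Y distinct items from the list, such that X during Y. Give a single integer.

Checking all 56 ordered pairs for relation 'during'; matching pairs in alphabetical order:
(task2, task5): task2 during task5 ✓
(task2, task6): task2 during task6 ✓
(task3, task7): task3 during task7 ✓
(task6, task5): task6 during task5 ✓
Count: 4.

4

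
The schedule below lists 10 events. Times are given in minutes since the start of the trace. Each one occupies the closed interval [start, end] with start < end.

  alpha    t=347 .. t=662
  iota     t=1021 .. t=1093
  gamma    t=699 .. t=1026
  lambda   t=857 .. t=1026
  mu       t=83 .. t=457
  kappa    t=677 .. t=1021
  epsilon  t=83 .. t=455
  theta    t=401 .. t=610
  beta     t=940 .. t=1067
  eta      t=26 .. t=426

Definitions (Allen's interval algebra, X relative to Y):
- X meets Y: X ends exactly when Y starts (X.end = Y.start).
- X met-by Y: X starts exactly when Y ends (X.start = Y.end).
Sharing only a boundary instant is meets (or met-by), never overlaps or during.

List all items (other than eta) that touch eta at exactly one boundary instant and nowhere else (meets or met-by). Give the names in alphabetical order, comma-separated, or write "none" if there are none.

none

Target eta = [t=26, t=426].
alpha [t=347, t=662] → overlapped-by → no.
beta [t=940, t=1067] → after → no.
epsilon [t=83, t=455] → overlapped-by → no.
gamma [t=699, t=1026] → after → no.
iota [t=1021, t=1093] → after → no.
kappa [t=677, t=1021] → after → no.
lambda [t=857, t=1026] → after → no.
mu [t=83, t=457] → overlapped-by → no.
theta [t=401, t=610] → overlapped-by → no.
Result: none.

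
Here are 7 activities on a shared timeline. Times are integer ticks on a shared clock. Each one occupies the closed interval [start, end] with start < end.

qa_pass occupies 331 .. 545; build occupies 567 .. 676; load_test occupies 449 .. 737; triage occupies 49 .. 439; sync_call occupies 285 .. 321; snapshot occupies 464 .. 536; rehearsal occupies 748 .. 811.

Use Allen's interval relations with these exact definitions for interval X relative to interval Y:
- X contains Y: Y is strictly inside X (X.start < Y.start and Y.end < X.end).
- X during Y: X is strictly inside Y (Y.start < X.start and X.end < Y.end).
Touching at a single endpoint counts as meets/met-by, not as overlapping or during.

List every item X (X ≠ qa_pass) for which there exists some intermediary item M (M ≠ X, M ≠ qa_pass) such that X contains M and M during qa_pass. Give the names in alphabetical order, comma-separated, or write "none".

Target qa_pass = [331, 545].
Intermediaries M with M during qa_pass: snapshot.
Via snapshot — items with X contains snapshot: load_test.
Union: load_test.

load_test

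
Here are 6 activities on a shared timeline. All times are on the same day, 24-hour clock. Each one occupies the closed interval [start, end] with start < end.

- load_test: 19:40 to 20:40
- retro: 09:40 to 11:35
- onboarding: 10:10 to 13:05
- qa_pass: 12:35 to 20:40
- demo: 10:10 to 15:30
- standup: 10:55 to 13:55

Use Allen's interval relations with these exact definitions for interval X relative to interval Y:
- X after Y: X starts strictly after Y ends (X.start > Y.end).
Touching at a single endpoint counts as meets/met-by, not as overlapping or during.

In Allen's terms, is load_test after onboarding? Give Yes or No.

load_test = [19:40, 20:40], onboarding = [10:10, 13:05].
Actual relation of load_test to onboarding: after.
Asked whether 'after' holds → Yes.

Yes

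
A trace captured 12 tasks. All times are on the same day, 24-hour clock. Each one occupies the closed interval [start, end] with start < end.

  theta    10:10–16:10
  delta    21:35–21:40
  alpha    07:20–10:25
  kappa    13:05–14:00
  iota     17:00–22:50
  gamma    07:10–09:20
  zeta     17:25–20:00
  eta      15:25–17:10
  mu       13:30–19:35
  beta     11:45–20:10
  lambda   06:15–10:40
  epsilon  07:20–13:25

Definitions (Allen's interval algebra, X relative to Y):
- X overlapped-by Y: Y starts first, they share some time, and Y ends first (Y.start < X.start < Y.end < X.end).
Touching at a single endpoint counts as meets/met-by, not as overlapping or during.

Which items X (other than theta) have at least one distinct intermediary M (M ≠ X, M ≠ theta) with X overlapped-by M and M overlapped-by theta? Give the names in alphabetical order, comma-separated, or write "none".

iota, zeta

Target theta = [10:10, 16:10].
Intermediaries M with M overlapped-by theta: beta, eta, mu.
Via beta — items with X overlapped-by beta: iota.
Via eta — items with X overlapped-by eta: iota.
Via mu — items with X overlapped-by mu: iota, zeta.
Union: iota, zeta.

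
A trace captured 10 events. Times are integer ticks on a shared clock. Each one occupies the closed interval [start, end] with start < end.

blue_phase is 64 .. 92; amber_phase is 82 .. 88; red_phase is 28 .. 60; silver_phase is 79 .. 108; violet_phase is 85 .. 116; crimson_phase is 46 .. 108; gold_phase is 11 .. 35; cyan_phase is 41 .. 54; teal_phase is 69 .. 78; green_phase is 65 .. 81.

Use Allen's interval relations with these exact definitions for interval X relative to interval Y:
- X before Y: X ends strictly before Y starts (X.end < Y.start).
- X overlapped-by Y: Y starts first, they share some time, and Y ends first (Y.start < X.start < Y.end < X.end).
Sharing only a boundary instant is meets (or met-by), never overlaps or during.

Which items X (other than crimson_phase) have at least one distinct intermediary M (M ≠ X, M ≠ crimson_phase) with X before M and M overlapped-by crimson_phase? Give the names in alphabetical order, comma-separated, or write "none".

cyan_phase, gold_phase, green_phase, red_phase, teal_phase

Target crimson_phase = [46, 108].
Intermediaries M with M overlapped-by crimson_phase: violet_phase.
Via violet_phase — items with X before violet_phase: cyan_phase, gold_phase, green_phase, red_phase, teal_phase.
Union: cyan_phase, gold_phase, green_phase, red_phase, teal_phase.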